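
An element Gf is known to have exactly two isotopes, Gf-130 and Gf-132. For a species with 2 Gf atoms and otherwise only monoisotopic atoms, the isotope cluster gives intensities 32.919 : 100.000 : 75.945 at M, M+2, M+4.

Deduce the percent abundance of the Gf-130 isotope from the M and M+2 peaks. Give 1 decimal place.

39.7%

Let p = fractional abundance of Gf-130. I(M+2)/I(M) = [C(2,1)·p^1·(1−p)] / p^2 = 2·(1−p)/p = 100.000/32.919 = 3.0378
(1−p)/p = 3.0378/2 = 1.5189  ⇒  p = 1/(1 + 1.5189) = 0.3970
Gf-130: 39.7%, Gf-132: 60.3%.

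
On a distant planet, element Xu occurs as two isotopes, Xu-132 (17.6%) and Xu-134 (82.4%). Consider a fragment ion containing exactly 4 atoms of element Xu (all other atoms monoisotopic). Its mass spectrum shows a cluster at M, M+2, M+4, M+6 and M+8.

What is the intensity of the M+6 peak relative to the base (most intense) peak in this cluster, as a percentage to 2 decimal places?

Binomial terms of (0.176 + 0.824)^4: M 0.0010, M+2 0.0180, M+4 0.1262, M+6 0.3939, M+8 0.4610 → M+8 is the base peak.
P(M+8) = C(4,4) × 0.176^0 × 0.824^4 = 1 × 1.0000 × 0.46100841 = 0.461008 (base)
P(M+6) = C(4,3) × 0.176^1 × 0.824^3 = 4 × 0.1760 × 0.55947622 = 0.393871
Relative intensity = 0.393871 / 0.461008 × 100 = 85.44

85.44%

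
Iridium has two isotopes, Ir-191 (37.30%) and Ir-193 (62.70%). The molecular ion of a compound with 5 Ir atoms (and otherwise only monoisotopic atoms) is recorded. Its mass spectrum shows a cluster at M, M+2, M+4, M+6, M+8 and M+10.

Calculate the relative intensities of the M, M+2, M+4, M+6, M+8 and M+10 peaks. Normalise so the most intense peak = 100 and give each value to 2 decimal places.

Expanding (0.3730 + 0.6270)^5:
P(M) = 0.3730^5 = 0.007220
P(M+2) = 5 × 0.3730^4 × 0.6270^1 = 0.060684
P(M+4) = 10 × 0.3730^3 × 0.6270^2 = 0.204015
P(M+6) = 10 × 0.3730^2 × 0.6270^3 = 0.342942
P(M+8) = 5 × 0.3730^1 × 0.6270^4 = 0.288237
P(M+10) = 0.6270^5 = 0.096903
The M+6 peak is largest (0.342942); scaling to 100 gives 2.11 : 17.70 : 59.49 : 100.00 : 84.05 : 28.26.

2.11 : 17.70 : 59.49 : 100.00 : 84.05 : 28.26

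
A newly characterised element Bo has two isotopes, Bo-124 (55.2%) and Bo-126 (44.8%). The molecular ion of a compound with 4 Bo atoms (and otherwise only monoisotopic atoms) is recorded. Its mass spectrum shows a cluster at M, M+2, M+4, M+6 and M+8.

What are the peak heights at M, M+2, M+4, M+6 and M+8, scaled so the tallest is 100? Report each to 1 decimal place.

25.3 : 82.1 : 100.0 : 54.1 : 11.0

Each Bo atom is independently Bo-124 (p = 0.552) or Bo-126 (q = 0.448); the cluster is the binomial expansion (p + q)^4.
P(M) = 0.552^4 = 0.092845
P(M+2) = 4 × 0.552^3 × 0.448^1 = 0.301408
P(M+4) = 6 × 0.552^2 × 0.448^2 = 0.366932
P(M+6) = 4 × 0.552^1 × 0.448^3 = 0.198533
P(M+8) = 0.448^4 = 0.040282
The M+4 peak is largest (0.366932); scaling to 100 gives 25.3 : 82.1 : 100.0 : 54.1 : 11.0.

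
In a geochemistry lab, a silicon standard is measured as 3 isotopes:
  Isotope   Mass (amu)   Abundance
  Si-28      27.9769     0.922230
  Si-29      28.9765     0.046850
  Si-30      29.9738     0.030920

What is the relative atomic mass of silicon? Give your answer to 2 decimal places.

28.09 amu

Average mass = Σ (abundance × isotope mass) = 0.922230 × 27.9769 + 0.046850 × 28.9765 + 0.030920 × 29.9738
= 25.80114 + 1.35755 + 0.92679 = 28.08548 amu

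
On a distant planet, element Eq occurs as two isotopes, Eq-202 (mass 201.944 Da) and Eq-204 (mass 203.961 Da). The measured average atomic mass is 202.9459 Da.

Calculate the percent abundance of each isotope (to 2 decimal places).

Eq-202: 50.33%, Eq-204: 49.67%

Let x be the fractional abundance of Eq-202; then Eq-204 has abundance 1 − x.
201.944·x + 203.961·(1 − x) = 202.9459
(201.944 − 203.961)·x = 202.9459 − 203.961
x = -1.0151 / -2.017 = 0.50327 → 50.33% Eq-202, 49.67% Eq-204.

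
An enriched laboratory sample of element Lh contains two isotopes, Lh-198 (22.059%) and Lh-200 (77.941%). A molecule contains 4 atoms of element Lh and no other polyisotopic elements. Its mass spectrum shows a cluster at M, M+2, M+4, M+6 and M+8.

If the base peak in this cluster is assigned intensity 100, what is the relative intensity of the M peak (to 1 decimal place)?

(0.22059 + 0.77941)^4 gives M 0.0024, M+2 0.0335, M+4 0.1774, M+6 0.4178, M+8 0.3690; the largest is M+6.
P(M+6) = C(4,3) × 0.22059^1 × 0.77941^3 = 4 × 0.22059 × 0.47347595 = 0.417776 (base)
P(M) = C(4,0) × 0.22059^4 × 0.77941^0 = 1 × 0.00236779 × 1.0000 = 0.002368
Relative intensity = 0.002368 / 0.417776 × 100 = 0.6

0.6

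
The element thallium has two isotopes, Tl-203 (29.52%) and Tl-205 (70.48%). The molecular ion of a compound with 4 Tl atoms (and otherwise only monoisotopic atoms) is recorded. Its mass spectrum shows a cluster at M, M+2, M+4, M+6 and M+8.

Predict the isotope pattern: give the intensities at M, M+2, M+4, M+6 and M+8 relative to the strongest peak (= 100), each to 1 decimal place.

1.8 : 17.5 : 62.8 : 100.0 : 59.7

Expanding (0.2952 + 0.7048)^4:
P(M) = 0.2952^4 = 0.007594
P(M+2) = 4 × 0.2952^3 × 0.7048^1 = 0.072523
P(M+4) = 6 × 0.2952^2 × 0.7048^2 = 0.259726
P(M+6) = 4 × 0.2952^1 × 0.7048^3 = 0.413403
P(M+8) = 0.7048^4 = 0.246754
The M+6 peak is largest (0.413403); scaling to 100 gives 1.8 : 17.5 : 62.8 : 100.0 : 59.7.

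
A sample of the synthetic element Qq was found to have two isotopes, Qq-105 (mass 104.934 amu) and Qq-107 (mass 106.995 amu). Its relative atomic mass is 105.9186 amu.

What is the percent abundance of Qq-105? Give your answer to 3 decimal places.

52.227%

Writing the weighted mean with unknown fraction x of Qq-105:
104.934·x + 106.995·(1 − x) = 105.9186
(104.934 − 106.995)·x = 105.9186 − 106.995
x = -1.0764 / -2.061 = 0.52227 → 52.227% Qq-105, 47.773% Qq-107.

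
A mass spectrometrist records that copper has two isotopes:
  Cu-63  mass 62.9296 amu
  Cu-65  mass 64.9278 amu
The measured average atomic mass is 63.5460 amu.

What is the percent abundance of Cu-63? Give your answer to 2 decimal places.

Let x be the fractional abundance of Cu-63; then Cu-65 has abundance 1 − x.
62.9296·x + 64.9278·(1 − x) = 63.5460
(62.9296 − 64.9278)·x = 63.5460 − 64.9278
x = -1.3818 / -1.9982 = 0.69152 → 69.15% Cu-63, 30.85% Cu-65.

69.15%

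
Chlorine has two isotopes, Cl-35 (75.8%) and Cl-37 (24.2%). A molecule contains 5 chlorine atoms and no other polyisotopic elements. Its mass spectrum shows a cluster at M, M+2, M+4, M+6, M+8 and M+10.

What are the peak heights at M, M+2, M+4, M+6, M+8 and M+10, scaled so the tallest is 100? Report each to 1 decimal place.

Each Cl atom is independently Cl-35 (p = 0.758) or Cl-37 (q = 0.242); the cluster is the binomial expansion (p + q)^5.
P(M) = 0.758^5 = 0.250234
P(M+2) = 5 × 0.758^4 × 0.242^1 = 0.399450
P(M+4) = 10 × 0.758^3 × 0.242^2 = 0.255058
P(M+6) = 10 × 0.758^2 × 0.242^3 = 0.081430
P(M+8) = 5 × 0.758^1 × 0.242^4 = 0.012999
P(M+10) = 0.242^5 = 0.000830
The M+2 peak is largest (0.399450); scaling to 100 gives 62.6 : 100.0 : 63.9 : 20.4 : 3.3 : 0.2.

62.6 : 100.0 : 63.9 : 20.4 : 3.3 : 0.2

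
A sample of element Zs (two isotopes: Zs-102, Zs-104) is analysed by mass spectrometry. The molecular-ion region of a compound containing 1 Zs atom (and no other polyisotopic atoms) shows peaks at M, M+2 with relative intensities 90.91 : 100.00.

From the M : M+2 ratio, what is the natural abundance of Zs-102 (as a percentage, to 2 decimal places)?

47.62%

If p is the fraction of Zs that is Zs-102, then I(M+2)/I(M) = [C(1,1)·p^0·(1−p)] / p^1 = 1·(1−p)/p = 100.00/90.91 = 1.1000
(1−p)/p = 1.1000/1 = 1.1000  ⇒  p = 1/(1 + 1.1000) = 0.4762
Zs-102: 47.62%, Zs-104: 52.38%.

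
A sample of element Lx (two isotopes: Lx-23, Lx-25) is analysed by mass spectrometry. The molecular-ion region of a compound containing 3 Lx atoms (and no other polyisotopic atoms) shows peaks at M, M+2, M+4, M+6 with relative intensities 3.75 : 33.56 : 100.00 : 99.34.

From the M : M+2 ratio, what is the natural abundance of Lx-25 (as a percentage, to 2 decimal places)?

Write p for the Lx-23 fraction. I(M+2)/I(M) = [C(3,1)·p^2·(1−p)] / p^3 = 3·(1−p)/p = 33.56/3.75 = 8.9493
(1−p)/p = 8.9493/3 = 2.9831  ⇒  p = 1/(1 + 2.9831) = 0.2511
Lx-23: 25.11%, Lx-25: 74.89%.

74.89%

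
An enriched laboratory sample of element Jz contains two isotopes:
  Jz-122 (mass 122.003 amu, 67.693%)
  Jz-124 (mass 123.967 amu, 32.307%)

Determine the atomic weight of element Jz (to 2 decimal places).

Average mass = Σ (abundance × isotope mass) = 0.67693 × 122.003 + 0.32307 × 123.967
= 82.5875 + 40.0500 = 122.6375 amu

122.64 amu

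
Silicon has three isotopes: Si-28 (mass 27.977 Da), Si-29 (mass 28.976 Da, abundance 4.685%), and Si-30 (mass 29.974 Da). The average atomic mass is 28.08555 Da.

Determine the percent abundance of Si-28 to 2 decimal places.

92.22%

Let x and y be the fractions of Si-28 and Si-30. Then x + y = 1 − 0.04685 = 0.95315 and 27.977x + 29.974y = 28.08555 − 0.04685×28.976 = 26.7280244.
Substituting: 27.977x + 29.974(0.95315 − x) = 26.7280244
(27.977 − 29.974)x = -1.8416937  ⇒  x = 0.92223, y = 0.03092
Si-28: 92.22%, Si-30: 3.09%.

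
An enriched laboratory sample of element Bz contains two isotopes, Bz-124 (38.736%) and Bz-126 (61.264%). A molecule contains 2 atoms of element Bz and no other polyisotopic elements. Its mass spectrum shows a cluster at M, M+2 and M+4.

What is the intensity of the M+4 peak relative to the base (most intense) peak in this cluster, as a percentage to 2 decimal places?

79.08%

Term probabilities: M 0.1500, M+2 0.4746, M+4 0.3753. Base peak = M+2.
P(M+2) = C(2,1) × 0.38736^1 × 0.61264^1 = 2 × 0.38736 × 0.61264 = 0.474624 (base)
P(M+4) = C(2,2) × 0.38736^0 × 0.61264^2 = 1 × 1.0000 × 0.37532777 = 0.375328
Relative intensity = 0.375328 / 0.474624 × 100 = 79.08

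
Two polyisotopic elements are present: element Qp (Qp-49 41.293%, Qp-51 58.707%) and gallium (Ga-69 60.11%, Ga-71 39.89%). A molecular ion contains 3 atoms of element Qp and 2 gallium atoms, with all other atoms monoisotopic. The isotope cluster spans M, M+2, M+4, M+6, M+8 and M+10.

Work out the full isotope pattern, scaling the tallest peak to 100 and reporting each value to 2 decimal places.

7.81 : 43.69 : 95.04 : 100.00 : 50.66 : 9.89

Element Qp pattern (n=3): 0.07040918 : 0.300306 : 0.42695044 : 0.20233437
Gallium pattern (n=2): 0.36132121 : 0.47955758 : 0.15912121
Convolve the two distributions (both contribute in 2-u steps):
  M: 0.07040918×0.36132121 = 0.025440
  M+2: 0.07040918×0.47955758 + 0.300306×0.36132121 = 0.142272
  M+4: 0.07040918×0.15912121 + 0.300306×0.47955758 + 0.42695044×0.36132121 = 0.309484
  M+6: 0.300306×0.15912121 + 0.42695044×0.47955758 + 0.20233437×0.36132121 = 0.325640
  M+8: 0.42695044×0.15912121 + 0.20233437×0.47955758 = 0.164968
  M+10: 0.20233437×0.15912121 = 0.032196
Scale to base peak (0.325640) = 100: 7.81 : 43.69 : 95.04 : 100.00 : 50.66 : 9.89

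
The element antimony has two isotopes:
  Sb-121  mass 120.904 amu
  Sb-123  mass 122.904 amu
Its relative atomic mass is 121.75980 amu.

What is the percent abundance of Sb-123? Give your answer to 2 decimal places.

Writing the weighted mean with unknown fraction x of Sb-121:
120.904·x + 122.904·(1 − x) = 121.75980
(120.904 − 122.904)·x = 121.75980 − 122.904
x = -1.14420 / -2.000 = 0.57210 → 57.21% Sb-121, 42.79% Sb-123.

42.79%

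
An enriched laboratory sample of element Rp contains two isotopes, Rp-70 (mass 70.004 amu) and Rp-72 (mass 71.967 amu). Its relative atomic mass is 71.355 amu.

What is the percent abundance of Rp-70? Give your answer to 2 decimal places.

With x = fraction of Rp-70 (so Rp-72 is 1 − x):
70.004·x + 71.967·(1 − x) = 71.355
(70.004 − 71.967)·x = 71.355 − 71.967
x = -0.612 / -1.963 = 0.31177 → 31.18% Rp-70, 68.82% Rp-72.

31.18%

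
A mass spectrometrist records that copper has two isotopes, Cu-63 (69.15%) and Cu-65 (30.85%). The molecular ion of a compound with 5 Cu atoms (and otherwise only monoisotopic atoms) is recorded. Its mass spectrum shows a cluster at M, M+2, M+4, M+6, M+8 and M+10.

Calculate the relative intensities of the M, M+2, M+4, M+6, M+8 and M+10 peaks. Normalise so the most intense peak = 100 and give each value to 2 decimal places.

44.83 : 100.00 : 89.23 : 39.81 : 8.88 : 0.79

The 5 Cu atoms are independent, so intensities follow the terms of (0.6915 + 0.3085)^5.
P(M) = 0.6915^5 = 0.158111
P(M+2) = 5 × 0.6915^4 × 0.3085^1 = 0.352691
P(M+4) = 10 × 0.6915^3 × 0.3085^2 = 0.314693
P(M+6) = 10 × 0.6915^2 × 0.3085^3 = 0.140394
P(M+8) = 5 × 0.6915^1 × 0.3085^4 = 0.031317
P(M+10) = 0.3085^5 = 0.002794
The M+2 peak is largest (0.352691); scaling to 100 gives 44.83 : 100.00 : 89.23 : 39.81 : 8.88 : 0.79.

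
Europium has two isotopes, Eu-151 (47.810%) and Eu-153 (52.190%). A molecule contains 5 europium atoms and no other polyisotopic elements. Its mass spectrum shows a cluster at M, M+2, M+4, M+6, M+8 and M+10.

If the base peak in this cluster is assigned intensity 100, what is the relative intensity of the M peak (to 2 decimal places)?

7.69

Binomial terms of (0.47810 + 0.52190)^5: M 0.0250, M+2 0.1363, M+4 0.2977, M+6 0.3249, M+8 0.1774, M+10 0.0387 → M+6 is the base peak.
P(M+6) = C(5,3) × 0.47810^2 × 0.52190^3 = 10 × 0.22857961 × 0.14215492 = 0.324937 (base)
P(M) = C(5,0) × 0.47810^5 × 0.52190^0 = 1 × 0.02498007 × 1.0000 = 0.024980
Relative intensity = 0.024980 / 0.324937 × 100 = 7.69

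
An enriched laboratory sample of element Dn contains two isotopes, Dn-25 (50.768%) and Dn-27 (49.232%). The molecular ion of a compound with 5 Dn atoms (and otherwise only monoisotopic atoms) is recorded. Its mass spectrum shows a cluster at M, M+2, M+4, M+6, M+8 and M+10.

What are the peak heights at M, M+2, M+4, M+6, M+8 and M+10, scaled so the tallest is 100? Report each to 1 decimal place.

Each Dn atom is independently Dn-25 (p = 0.50768) or Dn-27 (q = 0.49232); the cluster is the binomial expansion (p + q)^5.
P(M) = 0.50768^5 = 0.033725
P(M+2) = 5 × 0.50768^4 × 0.49232^1 = 0.163523
P(M+4) = 10 × 0.50768^3 × 0.49232^2 = 0.317150
P(M+6) = 10 × 0.50768^2 × 0.49232^3 = 0.307555
P(M+8) = 5 × 0.50768^1 × 0.49232^4 = 0.149125
P(M+10) = 0.49232^5 = 0.028923
The M+4 peak is largest (0.317150); scaling to 100 gives 10.6 : 51.6 : 100.0 : 97.0 : 47.0 : 9.1.

10.6 : 51.6 : 100.0 : 97.0 : 47.0 : 9.1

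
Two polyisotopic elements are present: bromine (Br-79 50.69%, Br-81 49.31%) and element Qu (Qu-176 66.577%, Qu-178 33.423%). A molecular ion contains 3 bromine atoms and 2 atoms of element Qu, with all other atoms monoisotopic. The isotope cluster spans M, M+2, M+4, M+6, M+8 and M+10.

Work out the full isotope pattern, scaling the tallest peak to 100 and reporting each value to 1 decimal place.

Bromine pattern (n=3): 0.13024674 : 0.3801026 : 0.36975457 : 0.11989609
Element Qu pattern (n=2): 0.44324969 : 0.44504061 : 0.11170969
Convolve the two distributions (both contribute in 2-u steps):
  M: 0.13024674×0.44324969 = 0.057732
  M+2: 0.13024674×0.44504061 + 0.3801026×0.44324969 = 0.226445
  M+4: 0.13024674×0.11170969 + 0.3801026×0.44504061 + 0.36975457×0.44324969 = 0.347605
  M+6: 0.3801026×0.11170969 + 0.36975457×0.44504061 + 0.11989609×0.44324969 = 0.260161
  M+8: 0.36975457×0.11170969 + 0.11989609×0.44504061 = 0.094664
  M+10: 0.11989609×0.11170969 = 0.013394
Scale to base peak (0.347605) = 100: 16.6 : 65.1 : 100.0 : 74.8 : 27.2 : 3.9

16.6 : 65.1 : 100.0 : 74.8 : 27.2 : 3.9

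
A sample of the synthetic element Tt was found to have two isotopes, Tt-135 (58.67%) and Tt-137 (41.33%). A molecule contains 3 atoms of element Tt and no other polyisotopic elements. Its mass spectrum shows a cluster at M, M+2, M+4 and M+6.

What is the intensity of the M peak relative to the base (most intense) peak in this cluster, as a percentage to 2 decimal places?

47.32%

(0.5867 + 0.4133)^3 gives M 0.2020, M+2 0.4268, M+4 0.3007, M+6 0.0706; the largest is M+2.
P(M+2) = C(3,1) × 0.5867^2 × 0.4133^1 = 3 × 0.34421689 × 0.4133 = 0.426795 (base)
P(M) = C(3,0) × 0.5867^3 × 0.4133^0 = 1 × 0.20195205 × 1.0000 = 0.201952
Relative intensity = 0.201952 / 0.426795 × 100 = 47.32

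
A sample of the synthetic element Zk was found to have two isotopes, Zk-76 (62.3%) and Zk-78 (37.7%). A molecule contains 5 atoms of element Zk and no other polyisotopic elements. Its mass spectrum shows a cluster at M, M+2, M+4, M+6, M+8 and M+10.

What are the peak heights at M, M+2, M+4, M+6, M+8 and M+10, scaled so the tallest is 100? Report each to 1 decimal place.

The 5 Zk atoms are independent, so intensities follow the terms of (0.623 + 0.377)^5.
P(M) = 0.623^5 = 0.093851
P(M+2) = 5 × 0.623^4 × 0.377^1 = 0.283964
P(M+4) = 10 × 0.623^3 × 0.377^2 = 0.343674
P(M+6) = 10 × 0.623^2 × 0.377^3 = 0.207970
P(M+8) = 5 × 0.623^1 × 0.377^4 = 0.062925
P(M+10) = 0.377^5 = 0.007616
The M+4 peak is largest (0.343674); scaling to 100 gives 27.3 : 82.6 : 100.0 : 60.5 : 18.3 : 2.2.

27.3 : 82.6 : 100.0 : 60.5 : 18.3 : 2.2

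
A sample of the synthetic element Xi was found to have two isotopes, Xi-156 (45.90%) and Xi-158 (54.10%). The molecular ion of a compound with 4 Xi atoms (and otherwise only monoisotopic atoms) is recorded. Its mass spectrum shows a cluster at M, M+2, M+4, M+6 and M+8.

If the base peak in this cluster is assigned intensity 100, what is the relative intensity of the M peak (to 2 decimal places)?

12.00

Term probabilities: M 0.0444, M+2 0.2093, M+4 0.3700, M+6 0.2907, M+8 0.0857. Base peak = M+4.
P(M+4) = C(4,2) × 0.4590^2 × 0.5410^2 = 6 × 0.210681 × 0.292681 = 0.369974 (base)
P(M) = C(4,0) × 0.4590^4 × 0.5410^0 = 1 × 0.04438648 × 1.0000 = 0.044386
Relative intensity = 0.044386 / 0.369974 × 100 = 12.00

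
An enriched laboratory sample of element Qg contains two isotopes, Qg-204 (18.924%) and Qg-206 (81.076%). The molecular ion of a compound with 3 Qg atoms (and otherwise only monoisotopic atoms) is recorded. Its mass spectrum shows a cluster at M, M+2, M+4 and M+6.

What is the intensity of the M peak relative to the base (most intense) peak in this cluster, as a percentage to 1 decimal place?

(0.18924 + 0.81076)^3 gives M 0.0068, M+2 0.0871, M+4 0.3732, M+6 0.5329; the largest is M+6.
P(M+6) = C(3,3) × 0.18924^0 × 0.81076^3 = 1 × 1.0000 × 0.53293831 = 0.532938 (base)
P(M) = C(3,0) × 0.18924^3 × 0.81076^0 = 1 × 0.00677702 × 1.0000 = 0.006777
Relative intensity = 0.006777 / 0.532938 × 100 = 1.3

1.3%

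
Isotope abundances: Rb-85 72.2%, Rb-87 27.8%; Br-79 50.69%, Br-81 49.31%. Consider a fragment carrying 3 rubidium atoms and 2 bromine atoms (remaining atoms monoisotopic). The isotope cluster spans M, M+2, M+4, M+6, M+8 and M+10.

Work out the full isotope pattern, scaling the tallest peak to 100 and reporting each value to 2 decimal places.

Rubidium pattern (n=3): 0.37636705 : 0.43475086 : 0.16739714 : 0.02148495
Bromine pattern (n=2): 0.25694761 : 0.49990478 : 0.24314761
Convolve the two distributions (both contribute in 2-u steps):
  M: 0.37636705×0.25694761 = 0.096707
  M+2: 0.37636705×0.49990478 + 0.43475086×0.25694761 = 0.299856
  M+4: 0.37636705×0.24314761 + 0.43475086×0.49990478 + 0.16739714×0.25694761 = 0.351859
  M+6: 0.43475086×0.24314761 + 0.16739714×0.49990478 + 0.02148495×0.25694761 = 0.194912
  M+8: 0.16739714×0.24314761 + 0.02148495×0.49990478 = 0.051443
  M+10: 0.02148495×0.24314761 = 0.005224
Scale to base peak (0.351859) = 100: 27.48 : 85.22 : 100.00 : 55.39 : 14.62 : 1.48

27.48 : 85.22 : 100.00 : 55.39 : 14.62 : 1.48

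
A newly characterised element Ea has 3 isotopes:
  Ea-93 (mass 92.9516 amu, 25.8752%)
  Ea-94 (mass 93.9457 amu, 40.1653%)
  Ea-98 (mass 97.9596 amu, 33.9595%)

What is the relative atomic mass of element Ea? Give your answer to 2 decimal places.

Weight each isotope mass by its fractional abundance: 0.258752 × 92.9516 + 0.401653 × 93.9457 + 0.339595 × 97.9596
= 24.05141 + 37.73357 + 33.26659 = 95.05157 amu

95.05 amu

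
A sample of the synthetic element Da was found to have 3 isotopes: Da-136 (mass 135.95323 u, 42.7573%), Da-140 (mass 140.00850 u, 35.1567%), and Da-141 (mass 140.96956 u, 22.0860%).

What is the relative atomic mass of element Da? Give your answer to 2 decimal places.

138.49 u

Weight each isotope mass by its fractional abundance: 0.427573 × 135.95323 + 0.351567 × 140.00850 + 0.220860 × 140.96956
= 58.129930 + 49.222368 + 31.134537 = 138.486835 u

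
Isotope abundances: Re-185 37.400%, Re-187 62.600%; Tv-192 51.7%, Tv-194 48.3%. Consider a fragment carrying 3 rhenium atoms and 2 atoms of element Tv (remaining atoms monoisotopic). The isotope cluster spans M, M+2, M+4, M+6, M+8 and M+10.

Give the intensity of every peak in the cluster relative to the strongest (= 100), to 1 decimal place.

4.0 : 27.8 : 75.3 : 100.0 : 65.0 : 16.5

Rhenium pattern (n=3): 0.05231362 : 0.26268713 : 0.43968487 : 0.24531438
Element Tv pattern (n=2): 0.267289 : 0.499422 : 0.233289
Convolve the two distributions (both contribute in 2-u steps):
  M: 0.05231362×0.267289 = 0.013983
  M+2: 0.05231362×0.499422 + 0.26268713×0.267289 = 0.096340
  M+4: 0.05231362×0.233289 + 0.26268713×0.499422 + 0.43968487×0.267289 = 0.260919
  M+6: 0.26268713×0.233289 + 0.43968487×0.499422 + 0.24531438×0.267289 = 0.346440
  M+8: 0.43968487×0.233289 + 0.24531438×0.499422 = 0.225089
  M+10: 0.24531438×0.233289 = 0.057229
Scale to base peak (0.346440) = 100: 4.0 : 27.8 : 75.3 : 100.0 : 65.0 : 16.5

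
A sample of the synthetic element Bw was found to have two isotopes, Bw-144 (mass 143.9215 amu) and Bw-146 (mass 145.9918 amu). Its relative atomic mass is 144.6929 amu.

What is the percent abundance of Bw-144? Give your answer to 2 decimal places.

62.74%

Writing the weighted mean with unknown fraction x of Bw-144:
143.9215·x + 145.9918·(1 − x) = 144.6929
(143.9215 − 145.9918)·x = 144.6929 − 145.9918
x = -1.2989 / -2.0703 = 0.62740 → 62.74% Bw-144, 37.26% Bw-146.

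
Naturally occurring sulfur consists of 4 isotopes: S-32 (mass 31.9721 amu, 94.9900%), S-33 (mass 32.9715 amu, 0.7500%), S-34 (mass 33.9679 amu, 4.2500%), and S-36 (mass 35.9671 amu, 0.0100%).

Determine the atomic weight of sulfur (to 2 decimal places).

32.06 amu

The abundance-weighted mean is 0.949900 × 31.9721 + 0.007500 × 32.9715 + 0.042500 × 33.9679 + 0.000100 × 35.9671
= 30.37030 + 0.24729 + 1.44364 + 0.00360 = 32.06483 amu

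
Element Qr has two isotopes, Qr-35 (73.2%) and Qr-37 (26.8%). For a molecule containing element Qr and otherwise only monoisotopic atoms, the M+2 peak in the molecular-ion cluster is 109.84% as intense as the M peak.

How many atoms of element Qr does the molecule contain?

3

For n independent Qr atoms, I(M+2)/I(M) = n · (abundance Qr-37) / (abundance Qr-35) = n · 0.268/0.732.
n = 1.0984 × 0.732/0.268 = 3.00 ≈ 3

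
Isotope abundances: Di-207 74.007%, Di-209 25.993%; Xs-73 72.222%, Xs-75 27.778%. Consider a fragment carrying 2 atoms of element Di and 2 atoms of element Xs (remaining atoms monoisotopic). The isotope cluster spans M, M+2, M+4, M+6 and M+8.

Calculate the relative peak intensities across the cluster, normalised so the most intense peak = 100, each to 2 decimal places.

Element Di pattern (n=2): 0.5477036 : 0.38473279 : 0.0675636
Element Xs pattern (n=2): 0.52160173 : 0.40123654 : 0.07716173
Convolve the two distributions (both contribute in 2-u steps):
  M: 0.5477036×0.52160173 = 0.285683
  M+2: 0.5477036×0.40123654 + 0.38473279×0.52160173 = 0.420436
  M+4: 0.5477036×0.07716173 + 0.38473279×0.40123654 + 0.0675636×0.52160173 = 0.231872
  M+6: 0.38473279×0.07716173 + 0.0675636×0.40123654 = 0.056796
  M+8: 0.0675636×0.07716173 = 0.005213
Scale to base peak (0.420436) = 100: 67.95 : 100.00 : 55.15 : 13.51 : 1.24

67.95 : 100.00 : 55.15 : 13.51 : 1.24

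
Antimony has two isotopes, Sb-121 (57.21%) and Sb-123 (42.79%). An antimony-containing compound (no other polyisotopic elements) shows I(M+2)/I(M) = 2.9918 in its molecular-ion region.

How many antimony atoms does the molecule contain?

With n Sb atoms, P(M+2)/P(M) = C(n,1)·p^(n−1)q / p^n = n·q/p = n · 0.4279/0.5721.
n = 2.9918 × 0.5721/0.4279 = 4.00 ≈ 4

4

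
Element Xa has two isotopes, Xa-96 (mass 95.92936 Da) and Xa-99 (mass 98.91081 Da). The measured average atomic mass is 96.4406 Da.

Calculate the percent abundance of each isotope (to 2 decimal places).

Let x be the fractional abundance of Xa-96; then Xa-99 has abundance 1 − x.
95.92936·x + 98.91081·(1 − x) = 96.4406
(95.92936 − 98.91081)·x = 96.4406 − 98.91081
x = -2.47021 / -2.98145 = 0.82853 → 82.85% Xa-96, 17.15% Xa-99.

Xa-96: 82.85%, Xa-99: 17.15%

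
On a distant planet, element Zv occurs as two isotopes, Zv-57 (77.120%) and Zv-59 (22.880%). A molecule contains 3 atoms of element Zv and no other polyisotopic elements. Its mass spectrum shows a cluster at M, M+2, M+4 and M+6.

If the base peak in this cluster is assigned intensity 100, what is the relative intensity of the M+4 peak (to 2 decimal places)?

(0.77120 + 0.22880)^3 gives M 0.4587, M+2 0.4082, M+4 0.1211, M+6 0.0120; the largest is M.
P(M) = C(3,0) × 0.77120^3 × 0.22880^0 = 1 × 0.45867077 × 1.0000 = 0.458671 (base)
P(M+4) = C(3,2) × 0.77120^1 × 0.22880^2 = 3 × 0.7712 × 0.05234944 = 0.121116
Relative intensity = 0.121116 / 0.458671 × 100 = 26.41

26.41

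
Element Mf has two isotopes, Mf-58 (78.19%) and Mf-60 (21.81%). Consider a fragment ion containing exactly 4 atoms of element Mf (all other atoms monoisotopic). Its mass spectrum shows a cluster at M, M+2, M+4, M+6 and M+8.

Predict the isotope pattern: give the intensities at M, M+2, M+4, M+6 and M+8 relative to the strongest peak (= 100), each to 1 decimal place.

89.6 : 100.0 : 41.8 : 7.8 : 0.5

The 4 Mf atoms are independent, so intensities follow the terms of (0.7819 + 0.2181)^4.
P(M) = 0.7819^4 = 0.373770
P(M+2) = 4 × 0.7819^3 × 0.2181^1 = 0.417032
P(M+4) = 6 × 0.7819^2 × 0.2181^2 = 0.174488
P(M+6) = 4 × 0.7819^1 × 0.2181^3 = 0.032447
P(M+8) = 0.2181^4 = 0.002263
The M+2 peak is largest (0.417032); scaling to 100 gives 89.6 : 100.0 : 41.8 : 7.8 : 0.5.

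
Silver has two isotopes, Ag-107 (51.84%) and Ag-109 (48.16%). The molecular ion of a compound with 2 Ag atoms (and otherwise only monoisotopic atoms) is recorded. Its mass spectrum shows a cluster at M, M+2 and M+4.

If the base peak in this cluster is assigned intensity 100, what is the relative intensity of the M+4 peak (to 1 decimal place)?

Binomial terms of (0.5184 + 0.4816)^2: M 0.2687, M+2 0.4993, M+4 0.2319 → M+2 is the base peak.
P(M+2) = C(2,1) × 0.5184^1 × 0.4816^1 = 2 × 0.5184 × 0.4816 = 0.499323 (base)
P(M+4) = C(2,2) × 0.5184^0 × 0.4816^2 = 1 × 1.0000 × 0.23193856 = 0.231939
Relative intensity = 0.231939 / 0.499323 × 100 = 46.5

46.5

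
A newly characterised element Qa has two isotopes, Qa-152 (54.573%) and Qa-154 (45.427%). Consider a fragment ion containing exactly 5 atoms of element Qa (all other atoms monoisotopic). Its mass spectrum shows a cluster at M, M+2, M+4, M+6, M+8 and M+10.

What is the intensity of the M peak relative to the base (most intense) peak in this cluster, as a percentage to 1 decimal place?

14.4%

Term probabilities: M 0.0484, M+2 0.2015, M+4 0.3354, M+6 0.2792, M+8 0.1162, M+10 0.0193. Base peak = M+4.
P(M+4) = C(5,2) × 0.54573^3 × 0.45427^2 = 10 × 0.16252998 × 0.20636123 = 0.335399 (base)
P(M) = C(5,0) × 0.54573^5 × 0.45427^0 = 1 × 0.04840488 × 1.0000 = 0.048405
Relative intensity = 0.048405 / 0.335399 × 100 = 14.4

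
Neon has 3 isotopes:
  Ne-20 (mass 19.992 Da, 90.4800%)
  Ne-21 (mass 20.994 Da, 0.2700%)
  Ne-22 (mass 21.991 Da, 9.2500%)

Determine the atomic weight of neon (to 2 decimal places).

Weight each isotope mass by its fractional abundance: 0.904800 × 19.992 + 0.002700 × 20.994 + 0.092500 × 21.991
= 18.0888 + 0.0567 + 2.0342 = 20.1797 Da

20.18 Da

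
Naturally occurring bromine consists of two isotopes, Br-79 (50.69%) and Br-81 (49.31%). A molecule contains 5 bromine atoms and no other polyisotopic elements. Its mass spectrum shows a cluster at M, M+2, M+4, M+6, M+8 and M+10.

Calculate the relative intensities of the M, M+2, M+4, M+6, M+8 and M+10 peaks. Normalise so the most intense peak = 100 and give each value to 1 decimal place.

10.6 : 51.4 : 100.0 : 97.3 : 47.3 : 9.2

The 5 Br atoms are independent, so intensities follow the terms of (0.5069 + 0.4931)^5.
P(M) = 0.5069^5 = 0.033467
P(M+2) = 5 × 0.5069^4 × 0.4931^1 = 0.162777
P(M+4) = 10 × 0.5069^3 × 0.4931^2 = 0.316692
P(M+6) = 10 × 0.5069^2 × 0.4931^3 = 0.308070
P(M+8) = 5 × 0.5069^1 × 0.4931^4 = 0.149842
P(M+10) = 0.4931^5 = 0.029152
The M+4 peak is largest (0.316692); scaling to 100 gives 10.6 : 51.4 : 100.0 : 97.3 : 47.3 : 9.2.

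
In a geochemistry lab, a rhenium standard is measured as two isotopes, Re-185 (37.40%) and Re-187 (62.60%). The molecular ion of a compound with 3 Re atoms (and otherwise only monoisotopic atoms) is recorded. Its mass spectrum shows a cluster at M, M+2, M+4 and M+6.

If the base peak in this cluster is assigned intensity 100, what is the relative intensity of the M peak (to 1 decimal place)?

(0.3740 + 0.6260)^3 gives M 0.0523, M+2 0.2627, M+4 0.4397, M+6 0.2453; the largest is M+4.
P(M+4) = C(3,2) × 0.3740^1 × 0.6260^2 = 3 × 0.3740 × 0.391876 = 0.439685 (base)
P(M) = C(3,0) × 0.3740^3 × 0.6260^0 = 1 × 0.05231362 × 1.0000 = 0.052314
Relative intensity = 0.052314 / 0.439685 × 100 = 11.9

11.9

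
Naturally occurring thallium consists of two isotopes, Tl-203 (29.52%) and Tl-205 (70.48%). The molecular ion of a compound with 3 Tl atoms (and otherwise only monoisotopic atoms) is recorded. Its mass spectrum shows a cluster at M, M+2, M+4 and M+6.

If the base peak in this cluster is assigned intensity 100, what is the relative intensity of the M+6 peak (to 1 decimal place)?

(0.2952 + 0.7048)^3 gives M 0.0257, M+2 0.1843, M+4 0.4399, M+6 0.3501; the largest is M+4.
P(M+4) = C(3,2) × 0.2952^1 × 0.7048^2 = 3 × 0.2952 × 0.49674304 = 0.439916 (base)
P(M+6) = C(3,3) × 0.2952^0 × 0.7048^3 = 1 × 1.0000 × 0.35010449 = 0.350104
Relative intensity = 0.350104 / 0.439916 × 100 = 79.6

79.6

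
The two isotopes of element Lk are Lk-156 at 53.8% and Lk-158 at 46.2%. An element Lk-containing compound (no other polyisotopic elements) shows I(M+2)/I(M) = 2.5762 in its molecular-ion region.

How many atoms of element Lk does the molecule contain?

For n independent Lk atoms, I(M+2)/I(M) = n · (abundance Lk-158) / (abundance Lk-156) = n · 0.462/0.538.
n = 2.5762 × 0.538/0.462 = 3.00 ≈ 3

3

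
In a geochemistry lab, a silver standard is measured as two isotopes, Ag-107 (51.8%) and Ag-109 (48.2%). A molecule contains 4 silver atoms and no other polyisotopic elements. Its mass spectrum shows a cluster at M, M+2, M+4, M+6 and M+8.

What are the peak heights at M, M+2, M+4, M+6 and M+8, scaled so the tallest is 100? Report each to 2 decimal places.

The 4 Ag atoms are independent, so intensities follow the terms of (0.518 + 0.482)^4.
P(M) = 0.518^4 = 0.071998
P(M+2) = 4 × 0.518^3 × 0.482^1 = 0.267976
P(M+4) = 6 × 0.518^2 × 0.482^2 = 0.374029
P(M+6) = 4 × 0.518^1 × 0.482^3 = 0.232023
P(M+8) = 0.482^4 = 0.053974
The M+4 peak is largest (0.374029); scaling to 100 gives 19.25 : 71.65 : 100.00 : 62.03 : 14.43.

19.25 : 71.65 : 100.00 : 62.03 : 14.43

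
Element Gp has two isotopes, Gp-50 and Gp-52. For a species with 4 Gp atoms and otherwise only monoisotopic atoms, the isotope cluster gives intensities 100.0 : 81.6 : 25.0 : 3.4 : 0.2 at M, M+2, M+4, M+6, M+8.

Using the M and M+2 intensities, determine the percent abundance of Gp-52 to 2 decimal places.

16.94%

Let p = fractional abundance of Gp-50. I(M+2)/I(M) = [C(4,1)·p^3·(1−p)] / p^4 = 4·(1−p)/p = 81.6/100.0 = 0.8160
(1−p)/p = 0.8160/4 = 0.2040  ⇒  p = 1/(1 + 0.2040) = 0.8306
Gp-50: 83.06%, Gp-52: 16.94%.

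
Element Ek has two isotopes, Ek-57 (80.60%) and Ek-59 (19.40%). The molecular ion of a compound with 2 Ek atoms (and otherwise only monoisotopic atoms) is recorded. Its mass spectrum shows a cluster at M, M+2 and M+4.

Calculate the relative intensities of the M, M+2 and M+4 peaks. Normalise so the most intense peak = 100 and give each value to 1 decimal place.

The 2 Ek atoms are independent, so intensities follow the terms of (0.8060 + 0.1940)^2.
P(M) = 0.8060^2 = 0.649636
P(M+2) = 2 × 0.8060^1 × 0.1940^1 = 0.312728
P(M+4) = 0.1940^2 = 0.037636
The M peak is largest (0.649636); scaling to 100 gives 100.0 : 48.1 : 5.8.

100.0 : 48.1 : 5.8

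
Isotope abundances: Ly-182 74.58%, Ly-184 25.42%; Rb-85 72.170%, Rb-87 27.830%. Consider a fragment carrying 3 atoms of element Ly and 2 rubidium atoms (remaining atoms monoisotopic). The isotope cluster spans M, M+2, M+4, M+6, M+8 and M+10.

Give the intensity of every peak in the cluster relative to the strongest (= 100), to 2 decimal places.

Element Ly pattern (n=3): 0.41482712 : 0.42417157 : 0.14457551 : 0.0164258
Rubidium pattern (n=2): 0.52085089 : 0.40169822 : 0.07745089
Convolve the two distributions (both contribute in 2-u steps):
  M: 0.41482712×0.52085089 = 0.216063
  M+2: 0.41482712×0.40169822 + 0.42417157×0.52085089 = 0.387565
  M+4: 0.41482712×0.07745089 + 0.42417157×0.40169822 + 0.14457551×0.52085089 = 0.277820
  M+6: 0.42417157×0.07745089 + 0.14457551×0.40169822 + 0.0164258×0.52085089 = 0.099484
  M+8: 0.14457551×0.07745089 + 0.0164258×0.40169822 = 0.017796
  M+10: 0.0164258×0.07745089 = 0.001272
Scale to base peak (0.387565) = 100: 55.75 : 100.00 : 71.68 : 25.67 : 4.59 : 0.33

55.75 : 100.00 : 71.68 : 25.67 : 4.59 : 0.33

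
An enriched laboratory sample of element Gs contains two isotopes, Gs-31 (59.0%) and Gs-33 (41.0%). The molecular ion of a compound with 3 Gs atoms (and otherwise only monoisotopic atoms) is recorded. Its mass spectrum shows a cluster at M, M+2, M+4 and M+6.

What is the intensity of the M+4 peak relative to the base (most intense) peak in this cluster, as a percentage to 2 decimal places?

69.49%

Term probabilities: M 0.2054, M+2 0.4282, M+4 0.2975, M+6 0.0689. Base peak = M+2.
P(M+2) = C(3,1) × 0.590^2 × 0.410^1 = 3 × 0.3481 × 0.4100 = 0.428163 (base)
P(M+4) = C(3,2) × 0.590^1 × 0.410^2 = 3 × 0.5900 × 0.1681 = 0.297537
Relative intensity = 0.297537 / 0.428163 × 100 = 69.49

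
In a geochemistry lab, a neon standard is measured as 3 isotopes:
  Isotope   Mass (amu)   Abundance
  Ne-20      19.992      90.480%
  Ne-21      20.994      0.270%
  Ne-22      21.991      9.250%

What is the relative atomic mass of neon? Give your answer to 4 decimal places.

20.1796 amu

Weight each isotope mass by its fractional abundance: 0.90480 × 19.992 + 0.00270 × 20.994 + 0.09250 × 21.991
= 18.08876 + 0.05668 + 2.03417 = 20.17961 amu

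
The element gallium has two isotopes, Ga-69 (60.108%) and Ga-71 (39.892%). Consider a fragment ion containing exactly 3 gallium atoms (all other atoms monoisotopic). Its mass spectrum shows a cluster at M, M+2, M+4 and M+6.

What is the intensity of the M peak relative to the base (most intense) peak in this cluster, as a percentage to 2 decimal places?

50.23%

Term probabilities: M 0.2172, M+2 0.4324, M+4 0.2870, M+6 0.0635. Base peak = M+2.
P(M+2) = C(3,1) × 0.60108^2 × 0.39892^1 = 3 × 0.36129717 × 0.39892 = 0.432386 (base)
P(M) = C(3,0) × 0.60108^3 × 0.39892^0 = 1 × 0.2171685 × 1.0000 = 0.217169
Relative intensity = 0.217169 / 0.432386 × 100 = 50.23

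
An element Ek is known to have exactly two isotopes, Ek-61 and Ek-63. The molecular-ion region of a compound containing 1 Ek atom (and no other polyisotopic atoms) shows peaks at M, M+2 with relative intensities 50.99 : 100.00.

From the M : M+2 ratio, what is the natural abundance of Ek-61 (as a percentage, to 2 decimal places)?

33.77%

If p is the fraction of Ek that is Ek-61, then I(M+2)/I(M) = [C(1,1)·p^0·(1−p)] / p^1 = 1·(1−p)/p = 100.00/50.99 = 1.9612
(1−p)/p = 1.9612/1 = 1.9612  ⇒  p = 1/(1 + 1.9612) = 0.3377
Ek-61: 33.77%, Ek-63: 66.23%.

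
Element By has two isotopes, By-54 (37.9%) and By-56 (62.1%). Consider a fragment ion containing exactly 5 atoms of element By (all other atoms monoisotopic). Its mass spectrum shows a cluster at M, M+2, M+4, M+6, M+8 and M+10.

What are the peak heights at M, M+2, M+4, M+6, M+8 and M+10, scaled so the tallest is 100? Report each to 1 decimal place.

Expanding (0.379 + 0.621)^5:
P(M) = 0.379^5 = 0.007820
P(M+2) = 5 × 0.379^4 × 0.621^1 = 0.064065
P(M+4) = 10 × 0.379^3 × 0.621^2 = 0.209943
P(M+6) = 10 × 0.379^2 × 0.621^3 = 0.343996
P(M+8) = 5 × 0.379^1 × 0.621^4 = 0.281822
P(M+10) = 0.621^5 = 0.092354
The M+6 peak is largest (0.343996); scaling to 100 gives 2.3 : 18.6 : 61.0 : 100.0 : 81.9 : 26.8.

2.3 : 18.6 : 61.0 : 100.0 : 81.9 : 26.8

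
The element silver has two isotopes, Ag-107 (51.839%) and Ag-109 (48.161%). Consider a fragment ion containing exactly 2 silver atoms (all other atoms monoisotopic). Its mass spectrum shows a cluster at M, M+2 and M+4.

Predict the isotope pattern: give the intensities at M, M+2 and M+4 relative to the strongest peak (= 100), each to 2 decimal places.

53.82 : 100.00 : 46.45

Each Ag atom is independently Ag-107 (p = 0.51839) or Ag-109 (q = 0.48161); the cluster is the binomial expansion (p + q)^2.
P(M) = 0.51839^2 = 0.268728
P(M+2) = 2 × 0.51839^1 × 0.48161^1 = 0.499324
P(M+4) = 0.48161^2 = 0.231948
The M+2 peak is largest (0.499324); scaling to 100 gives 53.82 : 100.00 : 46.45.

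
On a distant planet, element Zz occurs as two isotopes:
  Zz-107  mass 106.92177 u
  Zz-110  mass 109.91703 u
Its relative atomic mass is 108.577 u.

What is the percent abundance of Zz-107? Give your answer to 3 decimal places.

Let x be the fractional abundance of Zz-107; then Zz-110 has abundance 1 − x.
106.92177·x + 109.91703·(1 − x) = 108.577
(106.92177 − 109.91703)·x = 108.577 − 109.91703
x = -1.34003 / -2.99526 = 0.44738 → 44.738% Zz-107, 55.262% Zz-110.

44.738%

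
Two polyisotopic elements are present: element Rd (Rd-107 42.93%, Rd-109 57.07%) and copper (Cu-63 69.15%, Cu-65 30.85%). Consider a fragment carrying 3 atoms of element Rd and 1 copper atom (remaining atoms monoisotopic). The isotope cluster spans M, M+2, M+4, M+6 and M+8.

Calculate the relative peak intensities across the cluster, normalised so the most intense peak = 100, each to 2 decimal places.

Element Rd pattern (n=3): 0.07911934 : 0.31553744 : 0.41946709 : 0.18587613
Copper pattern (n=1): 0.6915 : 0.3085
Convolve the two distributions (both contribute in 2-u steps):
  M: 0.07911934×0.6915 = 0.054711
  M+2: 0.07911934×0.3085 + 0.31553744×0.6915 = 0.242602
  M+4: 0.31553744×0.3085 + 0.41946709×0.6915 = 0.387405
  M+6: 0.41946709×0.3085 + 0.18587613×0.6915 = 0.257939
  M+8: 0.18587613×0.3085 = 0.057343
Scale to base peak (0.387405) = 100: 14.12 : 62.62 : 100.00 : 66.58 : 14.80

14.12 : 62.62 : 100.00 : 66.58 : 14.80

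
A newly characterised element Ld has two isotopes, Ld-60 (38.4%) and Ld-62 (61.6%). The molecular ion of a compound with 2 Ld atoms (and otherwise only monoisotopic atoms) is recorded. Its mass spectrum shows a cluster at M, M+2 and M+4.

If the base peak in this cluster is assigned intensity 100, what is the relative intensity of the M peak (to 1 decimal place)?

31.2

Binomial terms of (0.384 + 0.616)^2: M 0.1475, M+2 0.4731, M+4 0.3795 → M+2 is the base peak.
P(M+2) = C(2,1) × 0.384^1 × 0.616^1 = 2 × 0.3840 × 0.6160 = 0.473088 (base)
P(M) = C(2,0) × 0.384^2 × 0.616^0 = 1 × 0.147456 × 1.0000 = 0.147456
Relative intensity = 0.147456 / 0.473088 × 100 = 31.2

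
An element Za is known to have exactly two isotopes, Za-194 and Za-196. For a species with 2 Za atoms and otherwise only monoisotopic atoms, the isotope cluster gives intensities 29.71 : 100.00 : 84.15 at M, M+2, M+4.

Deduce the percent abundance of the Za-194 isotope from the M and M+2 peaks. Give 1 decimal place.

37.3%

Let p = fractional abundance of Za-194. I(M+2)/I(M) = [C(2,1)·p^1·(1−p)] / p^2 = 2·(1−p)/p = 100.00/29.71 = 3.3659
(1−p)/p = 3.3659/2 = 1.6829  ⇒  p = 1/(1 + 1.6829) = 0.3727
Za-194: 37.3%, Za-196: 62.7%.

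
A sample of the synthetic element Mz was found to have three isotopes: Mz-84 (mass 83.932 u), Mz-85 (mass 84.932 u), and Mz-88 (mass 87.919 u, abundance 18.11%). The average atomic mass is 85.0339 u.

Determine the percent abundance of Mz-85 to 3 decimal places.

37.985%

The remaining 81.89% is split between Mz-84 (fraction x) and Mz-85 (fraction 0.8189 − x).
Substituting: 83.932x + 84.932(0.8189 − x) = 69.1117691
(83.932 − 84.932)x = -0.4390457  ⇒  x = 0.43905, y = 0.37985
Mz-84: 43.905%, Mz-85: 37.985%.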